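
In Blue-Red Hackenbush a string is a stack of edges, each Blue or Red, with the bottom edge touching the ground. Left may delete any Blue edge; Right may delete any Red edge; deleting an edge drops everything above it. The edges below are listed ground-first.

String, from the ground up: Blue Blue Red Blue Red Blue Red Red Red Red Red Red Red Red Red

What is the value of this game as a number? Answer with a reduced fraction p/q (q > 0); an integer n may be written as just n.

13313/8192

Prefix values for Blue Blue Red Blue Red Blue Red Red Red Red Red Red Red Red Red via {L|R} + simplicity:
1 of 15 · B · max L 0 · min R +∞ gives 1
2 of 15 · BB · max L 1 · min R +∞ gives 2
3 of 15 · BBR · max L 1 · min R 2 gives 3/2
4 of 15 · BBRB · max L 3/2 · min R 2 gives 7/4
5 of 15 · BBRBR · max L 3/2 · min R 7/4 gives 13/8
6 of 15 · BBRBRB · max L 13/8 · min R 7/4 gives 27/16
7 of 15 · BBRBRBR · max L 13/8 · min R 27/16 gives 53/32
8 of 15 · BBRBRBRR · max L 13/8 · min R 53/32 gives 105/64
9 of 15 · BBRBRBRRR · max L 13/8 · min R 105/64 gives 209/128
10 of 15 · BBRBRBRRRR · max L 13/8 · min R 209/128 gives 417/256
11 of 15 · BBRBRBRRRRR · max L 13/8 · min R 417/256 gives 833/512
12 of 15 · BBRBRBRRRRRR · max L 13/8 · min R 833/512 gives 1665/1024
13 of 15 · BBRBRBRRRRRRR · max L 13/8 · min R 1665/1024 gives 3329/2048
14 of 15 · BBRBRBRRRRRRRR · max L 13/8 · min R 3329/2048 gives 6657/4096
15 of 15 · BBRBRBRRRRRRRRR · max L 13/8 · min R 6657/4096 gives 13313/8192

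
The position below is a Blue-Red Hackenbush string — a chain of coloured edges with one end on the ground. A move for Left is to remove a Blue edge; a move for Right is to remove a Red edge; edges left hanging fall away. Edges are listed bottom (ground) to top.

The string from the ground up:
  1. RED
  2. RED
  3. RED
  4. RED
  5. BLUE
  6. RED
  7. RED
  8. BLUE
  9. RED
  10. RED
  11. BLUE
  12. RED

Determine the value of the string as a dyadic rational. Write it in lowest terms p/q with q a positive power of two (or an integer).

-987/256

Prefix values for RED RED RED RED BLUE RED RED BLUE RED RED BLUE RED via {L|R} + simplicity:
edge 1 of 12 (RED): { — | 0 } ⇒ -1
edge 2 of 12 (RED): { — | -1,0 } ⇒ -2
edge 3 of 12 (RED): { — | -2,-1,0 } ⇒ -3
edge 4 of 12 (RED): { — | -3,-2,-1,0 } ⇒ -4
edge 5 of 12 (BLUE): { -4 | -3,-2,-1,0 } ⇒ -7/2
edge 6 of 12 (RED): { -4 | -7/2,-3,-2,-1,0 } ⇒ -15/4
edge 7 of 12 (RED): { -4 | -15/4,-7/2,-3,-2,-1,0 } ⇒ -31/8
edge 8 of 12 (BLUE): { -4,-31/8 | -15/4,-7/2,-3,-2,-1,0 } ⇒ -61/16
edge 9 of 12 (RED): { -4,-31/8 | -61/16,-15/4,-7/2,-3,-2,-1,0 } ⇒ -123/32
edge 10 of 12 (RED): { -4,-31/8 | -123/32,-61/16,-15/4,-7/2,-3,-2,-1,0 } ⇒ -247/64
edge 11 of 12 (BLUE): { -4,-31/8,-247/64 | -123/32,-61/16,-15/4,-7/2,-3,-2,-1,0 } ⇒ -493/128
edge 12 of 12 (RED): { -4,-31/8,-247/64 | -493/128,-123/32,-61/16,-15/4,-7/2,-3,-2,-1,0 } ⇒ -987/256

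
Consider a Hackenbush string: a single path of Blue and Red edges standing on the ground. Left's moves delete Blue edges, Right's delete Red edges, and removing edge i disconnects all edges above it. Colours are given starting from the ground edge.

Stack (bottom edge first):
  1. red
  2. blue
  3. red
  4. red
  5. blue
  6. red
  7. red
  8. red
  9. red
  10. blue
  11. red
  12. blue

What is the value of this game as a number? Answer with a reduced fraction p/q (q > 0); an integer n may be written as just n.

-1781/2048

value_1 [r]  L=[]  R=[0]  = -1
value_2 [rb]  L=[-1]  R=[0]  = -1/2
value_3 [rbr]  L=[-1]  R=[-1/2 0]  = -3/4
value_4 [rbrr]  L=[-1]  R=[-3/4 -1/2 0]  = -7/8
value_5 [rbrrb]  L=[-1 -7/8]  R=[-3/4 -1/2 0]  = -13/16
value_6 [rbrrbr]  L=[-1 -7/8]  R=[-13/16 -3/4 -1/2 0]  = -27/32
value_7 [rbrrbrr]  L=[-1 -7/8]  R=[-27/32 -13/16 -3/4 -1/2 0]  = -55/64
value_8 [rbrrbrrr]  L=[-1 -7/8]  R=[-55/64 -27/32 -13/16 -3/4 -1/2 0]  = -111/128
value_9 [rbrrbrrrr]  L=[-1 -7/8]  R=[-111/128 -55/64 -27/32 -13/16 -3/4 -1/2 0]  = -223/256
value_10 [rbrrbrrrrb]  L=[-1 -7/8 -223/256]  R=[-111/128 -55/64 -27/32 -13/16 -3/4 -1/2 0]  = -445/512
value_11 [rbrrbrrrrbr]  L=[-1 -7/8 -223/256]  R=[-445/512 -111/128 -55/64 -27/32 -13/16 -3/4 -1/2 0]  = -891/1024
value_12 [rbrrbrrrrbrb]  L=[-1 -7/8 -223/256 -891/1024]  R=[-445/512 -111/128 -55/64 -27/32 -13/16 -3/4 -1/2 0]  = -1781/2048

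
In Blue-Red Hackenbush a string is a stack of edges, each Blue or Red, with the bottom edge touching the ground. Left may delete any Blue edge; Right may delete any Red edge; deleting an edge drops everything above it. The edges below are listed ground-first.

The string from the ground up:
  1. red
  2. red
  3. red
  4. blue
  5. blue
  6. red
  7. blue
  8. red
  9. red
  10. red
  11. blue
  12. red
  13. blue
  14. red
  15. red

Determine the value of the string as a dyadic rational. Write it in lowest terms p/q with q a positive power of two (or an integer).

-9687/4096

step 1: add red to get r; options L={ none } R={ 0 } gives -1
step 2: add red to get rr; options L={ none } R={ -1, 0 } gives -2
step 3: add red to get rrr; options L={ none } R={ -2, -1, 0 } gives -3
step 4: add blue to get rrrb; options L={ -3 } R={ -2, -1, 0 } gives -5/2
step 5: add blue to get rrrbb; options L={ -3, -5/2 } R={ -2, -1, 0 } gives -9/4
step 6: add red to get rrrbbr; options L={ -3, -5/2 } R={ -9/4, -2, -1, 0 } gives -19/8
step 7: add blue to get rrrbbrb; options L={ -3, -5/2, -19/8 } R={ -9/4, -2, -1, 0 } gives -37/16
step 8: add red to get rrrbbrbr; options L={ -3, -5/2, -19/8 } R={ -37/16, -9/4, -2, -1, 0 } gives -75/32
step 9: add red to get rrrbbrbrr; options L={ -3, -5/2, -19/8 } R={ -75/32, -37/16, -9/4, -2, -1, 0 } gives -151/64
step 10: add red to get rrrbbrbrrr; options L={ -3, -5/2, -19/8 } R={ -151/64, -75/32, -37/16, -9/4, -2, -1, 0 } gives -303/128
step 11: add blue to get rrrbbrbrrrb; options L={ -3, -5/2, -19/8, -303/128 } R={ -151/64, -75/32, -37/16, -9/4, -2, -1, 0 } gives -605/256
step 12: add red to get rrrbbrbrrrbr; options L={ -3, -5/2, -19/8, -303/128 } R={ -605/256, -151/64, -75/32, -37/16, -9/4, -2, -1, 0 } gives -1211/512
step 13: add blue to get rrrbbrbrrrbrb; options L={ -3, -5/2, -19/8, -303/128, -1211/512 } R={ -605/256, -151/64, -75/32, -37/16, -9/4, -2, -1, 0 } gives -2421/1024
step 14: add red to get rrrbbrbrrrbrbr; options L={ -3, -5/2, -19/8, -303/128, -1211/512 } R={ -2421/1024, -605/256, -151/64, -75/32, -37/16, -9/4, -2, -1, 0 } gives -4843/2048
step 15: add red to get rrrbbrbrrrbrbrr; options L={ -3, -5/2, -19/8, -303/128, -1211/512 } R={ -4843/2048, -2421/1024, -605/256, -151/64, -75/32, -37/16, -9/4, -2, -1, 0 } gives -9687/4096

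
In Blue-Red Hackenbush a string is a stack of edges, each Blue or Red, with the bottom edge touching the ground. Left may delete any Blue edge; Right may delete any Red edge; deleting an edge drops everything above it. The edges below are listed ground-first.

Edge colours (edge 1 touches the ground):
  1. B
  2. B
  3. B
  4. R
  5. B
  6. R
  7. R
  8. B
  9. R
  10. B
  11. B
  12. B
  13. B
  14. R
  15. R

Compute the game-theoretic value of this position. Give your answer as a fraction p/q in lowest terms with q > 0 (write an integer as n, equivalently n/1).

10617/4096

B: Left { 0 }, Right {  } gives simplest 1
BB: Left { 0; 1 }, Right {  } gives simplest 2
BBB: Left { 0; 1; 2 }, Right {  } gives simplest 3
BBBR: Left { 0; 1; 2 }, Right { 3 } gives simplest 5/2
BBBRB: Left { 0; 1; 2; 5/2 }, Right { 3 } gives simplest 11/4
BBBRBR: Left { 0; 1; 2; 5/2 }, Right { 11/4; 3 } gives simplest 21/8
BBBRBRR: Left { 0; 1; 2; 5/2 }, Right { 21/8; 11/4; 3 } gives simplest 41/16
BBBRBRRB: Left { 0; 1; 2; 5/2; 41/16 }, Right { 21/8; 11/4; 3 } gives simplest 83/32
BBBRBRRBR: Left { 0; 1; 2; 5/2; 41/16 }, Right { 83/32; 21/8; 11/4; 3 } gives simplest 165/64
BBBRBRRBRB: Left { 0; 1; 2; 5/2; 41/16; 165/64 }, Right { 83/32; 21/8; 11/4; 3 } gives simplest 331/128
BBBRBRRBRBB: Left { 0; 1; 2; 5/2; 41/16; 165/64; 331/128 }, Right { 83/32; 21/8; 11/4; 3 } gives simplest 663/256
BBBRBRRBRBBB: Left { 0; 1; 2; 5/2; 41/16; 165/64; 331/128; 663/256 }, Right { 83/32; 21/8; 11/4; 3 } gives simplest 1327/512
BBBRBRRBRBBBB: Left { 0; 1; 2; 5/2; 41/16; 165/64; 331/128; 663/256; 1327/512 }, Right { 83/32; 21/8; 11/4; 3 } gives simplest 2655/1024
BBBRBRRBRBBBBR: Left { 0; 1; 2; 5/2; 41/16; 165/64; 331/128; 663/256; 1327/512 }, Right { 2655/1024; 83/32; 21/8; 11/4; 3 } gives simplest 5309/2048
BBBRBRRBRBBBBRR: Left { 0; 1; 2; 5/2; 41/16; 165/64; 331/128; 663/256; 1327/512 }, Right { 5309/2048; 2655/1024; 83/32; 21/8; 11/4; 3 } gives simplest 10617/4096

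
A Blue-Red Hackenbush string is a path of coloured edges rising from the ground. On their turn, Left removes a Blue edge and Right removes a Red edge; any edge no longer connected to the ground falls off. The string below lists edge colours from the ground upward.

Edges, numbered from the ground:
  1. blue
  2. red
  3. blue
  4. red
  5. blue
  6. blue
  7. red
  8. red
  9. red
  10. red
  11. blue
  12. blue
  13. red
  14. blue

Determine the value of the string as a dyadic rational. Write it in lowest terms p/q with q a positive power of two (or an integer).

b: Left { 0 }, Right { (no moves) } gives simplest 1
br: Left { 0 }, Right { 1 } gives simplest 1/2
brb: Left { 0 1/2 }, Right { 1 } gives simplest 3/4
brbr: Left { 0 1/2 }, Right { 3/4 1 } gives simplest 5/8
brbrb: Left { 0 1/2 5/8 }, Right { 3/4 1 } gives simplest 11/16
brbrbb: Left { 0 1/2 5/8 11/16 }, Right { 3/4 1 } gives simplest 23/32
brbrbbr: Left { 0 1/2 5/8 11/16 }, Right { 23/32 3/4 1 } gives simplest 45/64
brbrbbrr: Left { 0 1/2 5/8 11/16 }, Right { 45/64 23/32 3/4 1 } gives simplest 89/128
brbrbbrrr: Left { 0 1/2 5/8 11/16 }, Right { 89/128 45/64 23/32 3/4 1 } gives simplest 177/256
brbrbbrrrr: Left { 0 1/2 5/8 11/16 }, Right { 177/256 89/128 45/64 23/32 3/4 1 } gives simplest 353/512
brbrbbrrrrb: Left { 0 1/2 5/8 11/16 353/512 }, Right { 177/256 89/128 45/64 23/32 3/4 1 } gives simplest 707/1024
brbrbbrrrrbb: Left { 0 1/2 5/8 11/16 353/512 707/1024 }, Right { 177/256 89/128 45/64 23/32 3/4 1 } gives simplest 1415/2048
brbrbbrrrrbbr: Left { 0 1/2 5/8 11/16 353/512 707/1024 }, Right { 1415/2048 177/256 89/128 45/64 23/32 3/4 1 } gives simplest 2829/4096
brbrbbrrrrbbrb: Left { 0 1/2 5/8 11/16 353/512 707/1024 2829/4096 }, Right { 1415/2048 177/256 89/128 45/64 23/32 3/4 1 } gives simplest 5659/8192

5659/8192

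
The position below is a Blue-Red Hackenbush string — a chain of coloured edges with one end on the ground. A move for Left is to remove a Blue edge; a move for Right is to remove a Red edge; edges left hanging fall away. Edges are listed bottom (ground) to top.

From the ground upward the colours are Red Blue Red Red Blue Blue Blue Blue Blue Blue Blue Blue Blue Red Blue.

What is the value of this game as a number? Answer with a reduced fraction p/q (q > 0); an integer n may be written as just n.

-12293/16384

edge 1 of 15 (Red): {  | 0 } => -1
edge 2 of 15 (Blue): { -1 | 0 } => -1/2
edge 3 of 15 (Red): { -1 | -1/2, 0 } => -3/4
edge 4 of 15 (Red): { -1 | -3/4, -1/2, 0 } => -7/8
edge 5 of 15 (Blue): { -1, -7/8 | -3/4, -1/2, 0 } => -13/16
edge 6 of 15 (Blue): { -1, -7/8, -13/16 | -3/4, -1/2, 0 } => -25/32
edge 7 of 15 (Blue): { -1, -7/8, -13/16, -25/32 | -3/4, -1/2, 0 } => -49/64
edge 8 of 15 (Blue): { -1, -7/8, -13/16, -25/32, -49/64 | -3/4, -1/2, 0 } => -97/128
edge 9 of 15 (Blue): { -1, -7/8, -13/16, -25/32, -49/64, -97/128 | -3/4, -1/2, 0 } => -193/256
edge 10 of 15 (Blue): { -1, -7/8, -13/16, -25/32, -49/64, -97/128, -193/256 | -3/4, -1/2, 0 } => -385/512
edge 11 of 15 (Blue): { -1, -7/8, -13/16, -25/32, -49/64, -97/128, -193/256, -385/512 | -3/4, -1/2, 0 } => -769/1024
edge 12 of 15 (Blue): { -1, -7/8, -13/16, -25/32, -49/64, -97/128, -193/256, -385/512, -769/1024 | -3/4, -1/2, 0 } => -1537/2048
edge 13 of 15 (Blue): { -1, -7/8, -13/16, -25/32, -49/64, -97/128, -193/256, -385/512, -769/1024, -1537/2048 | -3/4, -1/2, 0 } => -3073/4096
edge 14 of 15 (Red): { -1, -7/8, -13/16, -25/32, -49/64, -97/128, -193/256, -385/512, -769/1024, -1537/2048 | -3073/4096, -3/4, -1/2, 0 } => -6147/8192
edge 15 of 15 (Blue): { -1, -7/8, -13/16, -25/32, -49/64, -97/128, -193/256, -385/512, -769/1024, -1537/2048, -6147/8192 | -3073/4096, -3/4, -1/2, 0 } => -12293/16384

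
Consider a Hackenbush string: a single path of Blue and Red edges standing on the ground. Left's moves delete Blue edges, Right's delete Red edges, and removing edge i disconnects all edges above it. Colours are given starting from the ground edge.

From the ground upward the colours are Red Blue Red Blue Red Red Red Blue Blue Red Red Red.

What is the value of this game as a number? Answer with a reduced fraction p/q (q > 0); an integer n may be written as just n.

-1487/2048

1 of 12 · R · max L −∞ · min R 0 — -1
2 of 12 · RB · max L -1 · min R 0 — -1/2
3 of 12 · RBR · max L -1 · min R -1/2 — -3/4
4 of 12 · RBRB · max L -3/4 · min R -1/2 — -5/8
5 of 12 · RBRBR · max L -3/4 · min R -5/8 — -11/16
6 of 12 · RBRBRR · max L -3/4 · min R -11/16 — -23/32
7 of 12 · RBRBRRR · max L -3/4 · min R -23/32 — -47/64
8 of 12 · RBRBRRRB · max L -47/64 · min R -23/32 — -93/128
9 of 12 · RBRBRRRBB · max L -93/128 · min R -23/32 — -185/256
10 of 12 · RBRBRRRBBR · max L -93/128 · min R -185/256 — -371/512
11 of 12 · RBRBRRRBBRR · max L -93/128 · min R -371/512 — -743/1024
12 of 12 · RBRBRRRBBRRR · max L -93/128 · min R -743/1024 — -1487/2048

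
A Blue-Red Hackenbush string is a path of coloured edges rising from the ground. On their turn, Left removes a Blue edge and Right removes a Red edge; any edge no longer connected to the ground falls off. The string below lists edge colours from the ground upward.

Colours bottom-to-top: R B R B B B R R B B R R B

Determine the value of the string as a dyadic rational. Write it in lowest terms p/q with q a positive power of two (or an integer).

-2253/4096

Build value(s[:k]) for k = 1..13, string s = R B R B B B R R B B R R B.
R: Left { — }, Right { 0 } → simplest -1
RB: Left { -1 }, Right { 0 } → simplest -1/2
RBR: Left { -1 }, Right { -1/2,0 } → simplest -3/4
RBRB: Left { -1,-3/4 }, Right { -1/2,0 } → simplest -5/8
RBRBB: Left { -1,-3/4,-5/8 }, Right { -1/2,0 } → simplest -9/16
RBRBBB: Left { -1,-3/4,-5/8,-9/16 }, Right { -1/2,0 } → simplest -17/32
RBRBBBR: Left { -1,-3/4,-5/8,-9/16 }, Right { -17/32,-1/2,0 } → simplest -35/64
RBRBBBRR: Left { -1,-3/4,-5/8,-9/16 }, Right { -35/64,-17/32,-1/2,0 } → simplest -71/128
RBRBBBRRB: Left { -1,-3/4,-5/8,-9/16,-71/128 }, Right { -35/64,-17/32,-1/2,0 } → simplest -141/256
RBRBBBRRBB: Left { -1,-3/4,-5/8,-9/16,-71/128,-141/256 }, Right { -35/64,-17/32,-1/2,0 } → simplest -281/512
RBRBBBRRBBR: Left { -1,-3/4,-5/8,-9/16,-71/128,-141/256 }, Right { -281/512,-35/64,-17/32,-1/2,0 } → simplest -563/1024
RBRBBBRRBBRR: Left { -1,-3/4,-5/8,-9/16,-71/128,-141/256 }, Right { -563/1024,-281/512,-35/64,-17/32,-1/2,0 } → simplest -1127/2048
RBRBBBRRBBRRB: Left { -1,-3/4,-5/8,-9/16,-71/128,-141/256,-1127/2048 }, Right { -563/1024,-281/512,-35/64,-17/32,-1/2,0 } → simplest -2253/4096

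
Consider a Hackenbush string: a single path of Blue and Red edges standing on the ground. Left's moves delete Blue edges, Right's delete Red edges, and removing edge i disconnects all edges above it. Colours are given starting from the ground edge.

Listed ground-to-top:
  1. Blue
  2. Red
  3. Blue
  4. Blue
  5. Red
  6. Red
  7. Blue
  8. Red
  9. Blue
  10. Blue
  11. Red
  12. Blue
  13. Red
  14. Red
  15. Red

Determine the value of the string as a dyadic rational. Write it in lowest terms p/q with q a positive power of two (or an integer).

Build g(s[:k]) for k = 1..15, string s = Blue Red Blue Blue Red Red Blue Red Blue Blue Red Blue Red Red Red.
edge 1 of 15 (Blue): { 0 | (no moves) } ⇒ 1
edge 2 of 15 (Red): { 0 | 1 } ⇒ 1/2
edge 3 of 15 (Blue): { 0,1/2 | 1 } ⇒ 3/4
edge 4 of 15 (Blue): { 0,1/2,3/4 | 1 } ⇒ 7/8
edge 5 of 15 (Red): { 0,1/2,3/4 | 7/8,1 } ⇒ 13/16
edge 6 of 15 (Red): { 0,1/2,3/4 | 13/16,7/8,1 } ⇒ 25/32
edge 7 of 15 (Blue): { 0,1/2,3/4,25/32 | 13/16,7/8,1 } ⇒ 51/64
edge 8 of 15 (Red): { 0,1/2,3/4,25/32 | 51/64,13/16,7/8,1 } ⇒ 101/128
edge 9 of 15 (Blue): { 0,1/2,3/4,25/32,101/128 | 51/64,13/16,7/8,1 } ⇒ 203/256
edge 10 of 15 (Blue): { 0,1/2,3/4,25/32,101/128,203/256 | 51/64,13/16,7/8,1 } ⇒ 407/512
edge 11 of 15 (Red): { 0,1/2,3/4,25/32,101/128,203/256 | 407/512,51/64,13/16,7/8,1 } ⇒ 813/1024
edge 12 of 15 (Blue): { 0,1/2,3/4,25/32,101/128,203/256,813/1024 | 407/512,51/64,13/16,7/8,1 } ⇒ 1627/2048
edge 13 of 15 (Red): { 0,1/2,3/4,25/32,101/128,203/256,813/1024 | 1627/2048,407/512,51/64,13/16,7/8,1 } ⇒ 3253/4096
edge 14 of 15 (Red): { 0,1/2,3/4,25/32,101/128,203/256,813/1024 | 3253/4096,1627/2048,407/512,51/64,13/16,7/8,1 } ⇒ 6505/8192
edge 15 of 15 (Red): { 0,1/2,3/4,25/32,101/128,203/256,813/1024 | 6505/8192,3253/4096,1627/2048,407/512,51/64,13/16,7/8,1 } ⇒ 13009/16384

13009/16384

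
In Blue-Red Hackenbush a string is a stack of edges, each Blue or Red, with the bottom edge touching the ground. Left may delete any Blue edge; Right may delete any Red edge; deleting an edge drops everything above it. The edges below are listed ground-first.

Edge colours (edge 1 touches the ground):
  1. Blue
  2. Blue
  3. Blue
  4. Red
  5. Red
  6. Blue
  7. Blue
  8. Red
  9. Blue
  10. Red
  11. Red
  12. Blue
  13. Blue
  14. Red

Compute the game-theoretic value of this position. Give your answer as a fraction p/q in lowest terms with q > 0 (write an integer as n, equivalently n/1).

4941/2048

1 of 14 · B · max L 0 · min R +∞ so 1
2 of 14 · BB · max L 1 · min R +∞ so 2
3 of 14 · BBB · max L 2 · min R +∞ so 3
4 of 14 · BBBR · max L 2 · min R 3 so 5/2
5 of 14 · BBBRR · max L 2 · min R 5/2 so 9/4
6 of 14 · BBBRRB · max L 9/4 · min R 5/2 so 19/8
7 of 14 · BBBRRBB · max L 19/8 · min R 5/2 so 39/16
8 of 14 · BBBRRBBR · max L 19/8 · min R 39/16 so 77/32
9 of 14 · BBBRRBBRB · max L 77/32 · min R 39/16 so 155/64
10 of 14 · BBBRRBBRBR · max L 77/32 · min R 155/64 so 309/128
11 of 14 · BBBRRBBRBRR · max L 77/32 · min R 309/128 so 617/256
12 of 14 · BBBRRBBRBRRB · max L 617/256 · min R 309/128 so 1235/512
13 of 14 · BBBRRBBRBRRBB · max L 1235/512 · min R 309/128 so 2471/1024
14 of 14 · BBBRRBBRBRRBBR · max L 1235/512 · min R 2471/1024 so 4941/2048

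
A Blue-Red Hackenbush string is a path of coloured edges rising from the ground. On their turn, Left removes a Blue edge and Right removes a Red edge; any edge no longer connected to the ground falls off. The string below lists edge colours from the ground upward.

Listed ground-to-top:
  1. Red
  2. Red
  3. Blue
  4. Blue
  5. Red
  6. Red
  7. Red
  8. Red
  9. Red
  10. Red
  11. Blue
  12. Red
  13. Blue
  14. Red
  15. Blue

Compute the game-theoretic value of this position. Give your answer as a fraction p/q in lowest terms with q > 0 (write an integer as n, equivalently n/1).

-12245/8192

Build G(s[:k]) for k = 1..15, string s = Red Red Blue Blue Red Red Red Red Red Red Blue Red Blue Red Blue.
edge 1 of 15 (Red): { · | 0 } => -1
edge 2 of 15 (Red): { · | -1,0 } => -2
edge 3 of 15 (Blue): { -2 | -1,0 } => -3/2
edge 4 of 15 (Blue): { -2,-3/2 | -1,0 } => -5/4
edge 5 of 15 (Red): { -2,-3/2 | -5/4,-1,0 } => -11/8
edge 6 of 15 (Red): { -2,-3/2 | -11/8,-5/4,-1,0 } => -23/16
edge 7 of 15 (Red): { -2,-3/2 | -23/16,-11/8,-5/4,-1,0 } => -47/32
edge 8 of 15 (Red): { -2,-3/2 | -47/32,-23/16,-11/8,-5/4,-1,0 } => -95/64
edge 9 of 15 (Red): { -2,-3/2 | -95/64,-47/32,-23/16,-11/8,-5/4,-1,0 } => -191/128
edge 10 of 15 (Red): { -2,-3/2 | -191/128,-95/64,-47/32,-23/16,-11/8,-5/4,-1,0 } => -383/256
edge 11 of 15 (Blue): { -2,-3/2,-383/256 | -191/128,-95/64,-47/32,-23/16,-11/8,-5/4,-1,0 } => -765/512
edge 12 of 15 (Red): { -2,-3/2,-383/256 | -765/512,-191/128,-95/64,-47/32,-23/16,-11/8,-5/4,-1,0 } => -1531/1024
edge 13 of 15 (Blue): { -2,-3/2,-383/256,-1531/1024 | -765/512,-191/128,-95/64,-47/32,-23/16,-11/8,-5/4,-1,0 } => -3061/2048
edge 14 of 15 (Red): { -2,-3/2,-383/256,-1531/1024 | -3061/2048,-765/512,-191/128,-95/64,-47/32,-23/16,-11/8,-5/4,-1,0 } => -6123/4096
edge 15 of 15 (Blue): { -2,-3/2,-383/256,-1531/1024,-6123/4096 | -3061/2048,-765/512,-191/128,-95/64,-47/32,-23/16,-11/8,-5/4,-1,0 } => -12245/8192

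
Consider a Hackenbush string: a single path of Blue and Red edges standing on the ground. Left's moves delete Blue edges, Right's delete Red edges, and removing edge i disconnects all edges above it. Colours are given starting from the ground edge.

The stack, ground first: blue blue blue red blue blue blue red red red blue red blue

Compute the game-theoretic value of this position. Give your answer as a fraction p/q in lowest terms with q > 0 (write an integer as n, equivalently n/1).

step 1: add blue to get b; options L={ 0 } R={ none } gives 1
step 2: add blue to get bb; options L={ 0,1 } R={ none } gives 2
step 3: add blue to get bbb; options L={ 0,1,2 } R={ none } gives 3
step 4: add red to get bbbr; options L={ 0,1,2 } R={ 3 } gives 5/2
step 5: add blue to get bbbrb; options L={ 0,1,2,5/2 } R={ 3 } gives 11/4
step 6: add blue to get bbbrbb; options L={ 0,1,2,5/2,11/4 } R={ 3 } gives 23/8
step 7: add blue to get bbbrbbb; options L={ 0,1,2,5/2,11/4,23/8 } R={ 3 } gives 47/16
step 8: add red to get bbbrbbbr; options L={ 0,1,2,5/2,11/4,23/8 } R={ 47/16,3 } gives 93/32
step 9: add red to get bbbrbbbrr; options L={ 0,1,2,5/2,11/4,23/8 } R={ 93/32,47/16,3 } gives 185/64
step 10: add red to get bbbrbbbrrr; options L={ 0,1,2,5/2,11/4,23/8 } R={ 185/64,93/32,47/16,3 } gives 369/128
step 11: add blue to get bbbrbbbrrrb; options L={ 0,1,2,5/2,11/4,23/8,369/128 } R={ 185/64,93/32,47/16,3 } gives 739/256
step 12: add red to get bbbrbbbrrrbr; options L={ 0,1,2,5/2,11/4,23/8,369/128 } R={ 739/256,185/64,93/32,47/16,3 } gives 1477/512
step 13: add blue to get bbbrbbbrrrbrb; options L={ 0,1,2,5/2,11/4,23/8,369/128,1477/512 } R={ 739/256,185/64,93/32,47/16,3 } gives 2955/1024

2955/1024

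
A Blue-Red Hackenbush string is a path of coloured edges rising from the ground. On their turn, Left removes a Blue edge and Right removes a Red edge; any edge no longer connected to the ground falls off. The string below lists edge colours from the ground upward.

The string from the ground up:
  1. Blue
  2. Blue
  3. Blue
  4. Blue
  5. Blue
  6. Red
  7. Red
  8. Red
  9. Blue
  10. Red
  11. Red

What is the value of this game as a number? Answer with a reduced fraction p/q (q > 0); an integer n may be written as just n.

Prefix values for Blue Blue Blue Blue Blue Red Red Red Blue Red Red via {L|R} + simplicity:
edge 1 of 11 (Blue): { 0 | none } — 1
edge 2 of 11 (Blue): { 0; 1 | none } — 2
edge 3 of 11 (Blue): { 0; 1; 2 | none } — 3
edge 4 of 11 (Blue): { 0; 1; 2; 3 | none } — 4
edge 5 of 11 (Blue): { 0; 1; 2; 3; 4 | none } — 5
edge 6 of 11 (Red): { 0; 1; 2; 3; 4 | 5 } — 9/2
edge 7 of 11 (Red): { 0; 1; 2; 3; 4 | 9/2; 5 } — 17/4
edge 8 of 11 (Red): { 0; 1; 2; 3; 4 | 17/4; 9/2; 5 } — 33/8
edge 9 of 11 (Blue): { 0; 1; 2; 3; 4; 33/8 | 17/4; 9/2; 5 } — 67/16
edge 10 of 11 (Red): { 0; 1; 2; 3; 4; 33/8 | 67/16; 17/4; 9/2; 5 } — 133/32
edge 11 of 11 (Red): { 0; 1; 2; 3; 4; 33/8 | 133/32; 67/16; 17/4; 9/2; 5 } — 265/64

265/64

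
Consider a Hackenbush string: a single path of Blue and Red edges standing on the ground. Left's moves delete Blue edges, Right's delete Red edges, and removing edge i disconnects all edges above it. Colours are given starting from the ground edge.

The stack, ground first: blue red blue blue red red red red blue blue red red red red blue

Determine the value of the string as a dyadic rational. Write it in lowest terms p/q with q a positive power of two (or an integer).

Build val(s[:k]) for k = 1..15, string s = blue red blue blue red red red red blue blue red red red red blue.
val(b) = { 0 | ∅ } => 1
val(br) = { 0 | 1 } => 1/2
val(brb) = { 0 1/2 | 1 } => 3/4
val(brbb) = { 0 1/2 3/4 | 1 } => 7/8
val(brbbr) = { 0 1/2 3/4 | 7/8 1 } => 13/16
val(brbbrr) = { 0 1/2 3/4 | 13/16 7/8 1 } => 25/32
val(brbbrrr) = { 0 1/2 3/4 | 25/32 13/16 7/8 1 } => 49/64
val(brbbrrrr) = { 0 1/2 3/4 | 49/64 25/32 13/16 7/8 1 } => 97/128
val(brbbrrrrb) = { 0 1/2 3/4 97/128 | 49/64 25/32 13/16 7/8 1 } => 195/256
val(brbbrrrrbb) = { 0 1/2 3/4 97/128 195/256 | 49/64 25/32 13/16 7/8 1 } => 391/512
val(brbbrrrrbbr) = { 0 1/2 3/4 97/128 195/256 | 391/512 49/64 25/32 13/16 7/8 1 } => 781/1024
val(brbbrrrrbbrr) = { 0 1/2 3/4 97/128 195/256 | 781/1024 391/512 49/64 25/32 13/16 7/8 1 } => 1561/2048
val(brbbrrrrbbrrr) = { 0 1/2 3/4 97/128 195/256 | 1561/2048 781/1024 391/512 49/64 25/32 13/16 7/8 1 } => 3121/4096
val(brbbrrrrbbrrrr) = { 0 1/2 3/4 97/128 195/256 | 3121/4096 1561/2048 781/1024 391/512 49/64 25/32 13/16 7/8 1 } => 6241/8192
val(brbbrrrrbbrrrrb) = { 0 1/2 3/4 97/128 195/256 6241/8192 | 3121/4096 1561/2048 781/1024 391/512 49/64 25/32 13/16 7/8 1 } => 12483/16384

12483/16384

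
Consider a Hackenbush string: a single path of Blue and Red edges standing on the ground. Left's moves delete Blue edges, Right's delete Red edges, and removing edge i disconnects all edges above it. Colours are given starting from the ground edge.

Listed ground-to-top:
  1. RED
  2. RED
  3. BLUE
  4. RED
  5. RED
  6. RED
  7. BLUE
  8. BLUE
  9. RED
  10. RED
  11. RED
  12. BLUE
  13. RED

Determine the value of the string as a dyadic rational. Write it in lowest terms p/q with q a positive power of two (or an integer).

-3899/2048

v(R) = { ∅ | 0 } — -1
v(RR) = { ∅ | -1 0 } — -2
v(RRB) = { -2 | -1 0 } — -3/2
v(RRBR) = { -2 | -3/2 -1 0 } — -7/4
v(RRBRR) = { -2 | -7/4 -3/2 -1 0 } — -15/8
v(RRBRRR) = { -2 | -15/8 -7/4 -3/2 -1 0 } — -31/16
v(RRBRRRB) = { -2 -31/16 | -15/8 -7/4 -3/2 -1 0 } — -61/32
v(RRBRRRBB) = { -2 -31/16 -61/32 | -15/8 -7/4 -3/2 -1 0 } — -121/64
v(RRBRRRBBR) = { -2 -31/16 -61/32 | -121/64 -15/8 -7/4 -3/2 -1 0 } — -243/128
v(RRBRRRBBRR) = { -2 -31/16 -61/32 | -243/128 -121/64 -15/8 -7/4 -3/2 -1 0 } — -487/256
v(RRBRRRBBRRR) = { -2 -31/16 -61/32 | -487/256 -243/128 -121/64 -15/8 -7/4 -3/2 -1 0 } — -975/512
v(RRBRRRBBRRRB) = { -2 -31/16 -61/32 -975/512 | -487/256 -243/128 -121/64 -15/8 -7/4 -3/2 -1 0 } — -1949/1024
v(RRBRRRBBRRRBR) = { -2 -31/16 -61/32 -975/512 | -1949/1024 -487/256 -243/128 -121/64 -15/8 -7/4 -3/2 -1 0 } — -3899/2048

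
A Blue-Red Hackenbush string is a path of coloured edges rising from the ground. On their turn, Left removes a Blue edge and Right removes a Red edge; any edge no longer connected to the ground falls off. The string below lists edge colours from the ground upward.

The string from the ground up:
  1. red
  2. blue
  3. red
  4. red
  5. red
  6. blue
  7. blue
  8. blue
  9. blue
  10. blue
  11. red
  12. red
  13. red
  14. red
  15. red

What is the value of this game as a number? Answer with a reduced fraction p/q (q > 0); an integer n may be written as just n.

-14399/16384

Build g(s[:k]) for k = 1..15, string s = red blue red red red blue blue blue blue blue red red red red red.
step 1: add red to get r; options L={ (no moves) } R={ 0 } — -1
step 2: add blue to get rb; options L={ -1 } R={ 0 } — -1/2
step 3: add red to get rbr; options L={ -1 } R={ -1/2 0 } — -3/4
step 4: add red to get rbrr; options L={ -1 } R={ -3/4 -1/2 0 } — -7/8
step 5: add red to get rbrrr; options L={ -1 } R={ -7/8 -3/4 -1/2 0 } — -15/16
step 6: add blue to get rbrrrb; options L={ -1 -15/16 } R={ -7/8 -3/4 -1/2 0 } — -29/32
step 7: add blue to get rbrrrbb; options L={ -1 -15/16 -29/32 } R={ -7/8 -3/4 -1/2 0 } — -57/64
step 8: add blue to get rbrrrbbb; options L={ -1 -15/16 -29/32 -57/64 } R={ -7/8 -3/4 -1/2 0 } — -113/128
step 9: add blue to get rbrrrbbbb; options L={ -1 -15/16 -29/32 -57/64 -113/128 } R={ -7/8 -3/4 -1/2 0 } — -225/256
step 10: add blue to get rbrrrbbbbb; options L={ -1 -15/16 -29/32 -57/64 -113/128 -225/256 } R={ -7/8 -3/4 -1/2 0 } — -449/512
step 11: add red to get rbrrrbbbbbr; options L={ -1 -15/16 -29/32 -57/64 -113/128 -225/256 } R={ -449/512 -7/8 -3/4 -1/2 0 } — -899/1024
step 12: add red to get rbrrrbbbbbrr; options L={ -1 -15/16 -29/32 -57/64 -113/128 -225/256 } R={ -899/1024 -449/512 -7/8 -3/4 -1/2 0 } — -1799/2048
step 13: add red to get rbrrrbbbbbrrr; options L={ -1 -15/16 -29/32 -57/64 -113/128 -225/256 } R={ -1799/2048 -899/1024 -449/512 -7/8 -3/4 -1/2 0 } — -3599/4096
step 14: add red to get rbrrrbbbbbrrrr; options L={ -1 -15/16 -29/32 -57/64 -113/128 -225/256 } R={ -3599/4096 -1799/2048 -899/1024 -449/512 -7/8 -3/4 -1/2 0 } — -7199/8192
step 15: add red to get rbrrrbbbbbrrrrr; options L={ -1 -15/16 -29/32 -57/64 -113/128 -225/256 } R={ -7199/8192 -3599/4096 -1799/2048 -899/1024 -449/512 -7/8 -3/4 -1/2 0 } — -14399/16384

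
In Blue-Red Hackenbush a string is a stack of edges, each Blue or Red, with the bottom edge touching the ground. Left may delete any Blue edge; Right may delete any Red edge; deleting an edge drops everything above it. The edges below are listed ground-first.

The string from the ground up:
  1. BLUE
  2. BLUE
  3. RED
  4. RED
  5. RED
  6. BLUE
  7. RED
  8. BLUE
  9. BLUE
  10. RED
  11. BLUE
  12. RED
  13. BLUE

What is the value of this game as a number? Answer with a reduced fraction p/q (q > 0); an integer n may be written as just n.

G(B) = { 0 | (no moves) } so 1
G(BB) = { 0 1 | (no moves) } so 2
G(BBR) = { 0 1 | 2 } so 3/2
G(BBRR) = { 0 1 | 3/2 2 } so 5/4
G(BBRRR) = { 0 1 | 5/4 3/2 2 } so 9/8
G(BBRRRB) = { 0 1 9/8 | 5/4 3/2 2 } so 19/16
G(BBRRRBR) = { 0 1 9/8 | 19/16 5/4 3/2 2 } so 37/32
G(BBRRRBRB) = { 0 1 9/8 37/32 | 19/16 5/4 3/2 2 } so 75/64
G(BBRRRBRBB) = { 0 1 9/8 37/32 75/64 | 19/16 5/4 3/2 2 } so 151/128
G(BBRRRBRBBR) = { 0 1 9/8 37/32 75/64 | 151/128 19/16 5/4 3/2 2 } so 301/256
G(BBRRRBRBBRB) = { 0 1 9/8 37/32 75/64 301/256 | 151/128 19/16 5/4 3/2 2 } so 603/512
G(BBRRRBRBBRBR) = { 0 1 9/8 37/32 75/64 301/256 | 603/512 151/128 19/16 5/4 3/2 2 } so 1205/1024
G(BBRRRBRBBRBRB) = { 0 1 9/8 37/32 75/64 301/256 1205/1024 | 603/512 151/128 19/16 5/4 3/2 2 } so 2411/2048

2411/2048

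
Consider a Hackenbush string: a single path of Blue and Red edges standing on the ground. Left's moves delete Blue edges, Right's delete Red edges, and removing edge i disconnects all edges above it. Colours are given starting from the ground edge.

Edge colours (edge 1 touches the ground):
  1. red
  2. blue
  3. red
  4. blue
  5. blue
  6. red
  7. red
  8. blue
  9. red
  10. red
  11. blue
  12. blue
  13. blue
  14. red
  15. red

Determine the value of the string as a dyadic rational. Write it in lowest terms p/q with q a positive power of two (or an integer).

-9927/16384

r: Left {  }, Right { 0 } gives simplest -1
rb: Left { -1 }, Right { 0 } gives simplest -1/2
rbr: Left { -1 }, Right { -1/2,0 } gives simplest -3/4
rbrb: Left { -1,-3/4 }, Right { -1/2,0 } gives simplest -5/8
rbrbb: Left { -1,-3/4,-5/8 }, Right { -1/2,0 } gives simplest -9/16
rbrbbr: Left { -1,-3/4,-5/8 }, Right { -9/16,-1/2,0 } gives simplest -19/32
rbrbbrr: Left { -1,-3/4,-5/8 }, Right { -19/32,-9/16,-1/2,0 } gives simplest -39/64
rbrbbrrb: Left { -1,-3/4,-5/8,-39/64 }, Right { -19/32,-9/16,-1/2,0 } gives simplest -77/128
rbrbbrrbr: Left { -1,-3/4,-5/8,-39/64 }, Right { -77/128,-19/32,-9/16,-1/2,0 } gives simplest -155/256
rbrbbrrbrr: Left { -1,-3/4,-5/8,-39/64 }, Right { -155/256,-77/128,-19/32,-9/16,-1/2,0 } gives simplest -311/512
rbrbbrrbrrb: Left { -1,-3/4,-5/8,-39/64,-311/512 }, Right { -155/256,-77/128,-19/32,-9/16,-1/2,0 } gives simplest -621/1024
rbrbbrrbrrbb: Left { -1,-3/4,-5/8,-39/64,-311/512,-621/1024 }, Right { -155/256,-77/128,-19/32,-9/16,-1/2,0 } gives simplest -1241/2048
rbrbbrrbrrbbb: Left { -1,-3/4,-5/8,-39/64,-311/512,-621/1024,-1241/2048 }, Right { -155/256,-77/128,-19/32,-9/16,-1/2,0 } gives simplest -2481/4096
rbrbbrrbrrbbbr: Left { -1,-3/4,-5/8,-39/64,-311/512,-621/1024,-1241/2048 }, Right { -2481/4096,-155/256,-77/128,-19/32,-9/16,-1/2,0 } gives simplest -4963/8192
rbrbbrrbrrbbbrr: Left { -1,-3/4,-5/8,-39/64,-311/512,-621/1024,-1241/2048 }, Right { -4963/8192,-2481/4096,-155/256,-77/128,-19/32,-9/16,-1/2,0 } gives simplest -9927/16384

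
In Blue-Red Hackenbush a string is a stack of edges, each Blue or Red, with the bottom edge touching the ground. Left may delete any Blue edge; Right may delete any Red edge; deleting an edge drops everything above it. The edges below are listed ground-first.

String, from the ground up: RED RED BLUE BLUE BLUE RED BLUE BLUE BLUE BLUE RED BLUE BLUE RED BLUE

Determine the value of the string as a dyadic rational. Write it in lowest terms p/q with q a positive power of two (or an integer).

Recurse on prefixes of the 15-edge string RED RED BLUE BLUE BLUE RED BLUE BLUE BLUE BLUE RED BLUE BLUE RED BLUE:
value(R) = { ∅ | 0 } → -1
value(RR) = { ∅ | -1 0 } → -2
value(RRB) = { -2 | -1 0 } → -3/2
value(RRBB) = { -2 -3/2 | -1 0 } → -5/4
value(RRBBB) = { -2 -3/2 -5/4 | -1 0 } → -9/8
value(RRBBBR) = { -2 -3/2 -5/4 | -9/8 -1 0 } → -19/16
value(RRBBBRB) = { -2 -3/2 -5/4 -19/16 | -9/8 -1 0 } → -37/32
value(RRBBBRBB) = { -2 -3/2 -5/4 -19/16 -37/32 | -9/8 -1 0 } → -73/64
value(RRBBBRBBB) = { -2 -3/2 -5/4 -19/16 -37/32 -73/64 | -9/8 -1 0 } → -145/128
value(RRBBBRBBBB) = { -2 -3/2 -5/4 -19/16 -37/32 -73/64 -145/128 | -9/8 -1 0 } → -289/256
value(RRBBBRBBBBR) = { -2 -3/2 -5/4 -19/16 -37/32 -73/64 -145/128 | -289/256 -9/8 -1 0 } → -579/512
value(RRBBBRBBBBRB) = { -2 -3/2 -5/4 -19/16 -37/32 -73/64 -145/128 -579/512 | -289/256 -9/8 -1 0 } → -1157/1024
value(RRBBBRBBBBRBB) = { -2 -3/2 -5/4 -19/16 -37/32 -73/64 -145/128 -579/512 -1157/1024 | -289/256 -9/8 -1 0 } → -2313/2048
value(RRBBBRBBBBRBBR) = { -2 -3/2 -5/4 -19/16 -37/32 -73/64 -145/128 -579/512 -1157/1024 | -2313/2048 -289/256 -9/8 -1 0 } → -4627/4096
value(RRBBBRBBBBRBBRB) = { -2 -3/2 -5/4 -19/16 -37/32 -73/64 -145/128 -579/512 -1157/1024 -4627/4096 | -2313/2048 -289/256 -9/8 -1 0 } → -9253/8192

-9253/8192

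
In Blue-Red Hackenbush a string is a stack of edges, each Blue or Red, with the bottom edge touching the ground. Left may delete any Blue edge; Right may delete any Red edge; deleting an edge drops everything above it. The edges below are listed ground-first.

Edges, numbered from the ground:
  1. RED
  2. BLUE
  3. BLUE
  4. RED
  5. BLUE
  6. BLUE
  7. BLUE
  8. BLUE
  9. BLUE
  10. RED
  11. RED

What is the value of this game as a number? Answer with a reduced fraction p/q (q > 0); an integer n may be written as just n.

-263/1024

step 1: add RED to get R; options L={ (no moves) } R={ 0 } = -1
step 2: add BLUE to get RB; options L={ -1 } R={ 0 } = -1/2
step 3: add BLUE to get RBB; options L={ -1; -1/2 } R={ 0 } = -1/4
step 4: add RED to get RBBR; options L={ -1; -1/2 } R={ -1/4; 0 } = -3/8
step 5: add BLUE to get RBBRB; options L={ -1; -1/2; -3/8 } R={ -1/4; 0 } = -5/16
step 6: add BLUE to get RBBRBB; options L={ -1; -1/2; -3/8; -5/16 } R={ -1/4; 0 } = -9/32
step 7: add BLUE to get RBBRBBB; options L={ -1; -1/2; -3/8; -5/16; -9/32 } R={ -1/4; 0 } = -17/64
step 8: add BLUE to get RBBRBBBB; options L={ -1; -1/2; -3/8; -5/16; -9/32; -17/64 } R={ -1/4; 0 } = -33/128
step 9: add BLUE to get RBBRBBBBB; options L={ -1; -1/2; -3/8; -5/16; -9/32; -17/64; -33/128 } R={ -1/4; 0 } = -65/256
step 10: add RED to get RBBRBBBBBR; options L={ -1; -1/2; -3/8; -5/16; -9/32; -17/64; -33/128 } R={ -65/256; -1/4; 0 } = -131/512
step 11: add RED to get RBBRBBBBBRR; options L={ -1; -1/2; -3/8; -5/16; -9/32; -17/64; -33/128 } R={ -131/512; -65/256; -1/4; 0 } = -263/1024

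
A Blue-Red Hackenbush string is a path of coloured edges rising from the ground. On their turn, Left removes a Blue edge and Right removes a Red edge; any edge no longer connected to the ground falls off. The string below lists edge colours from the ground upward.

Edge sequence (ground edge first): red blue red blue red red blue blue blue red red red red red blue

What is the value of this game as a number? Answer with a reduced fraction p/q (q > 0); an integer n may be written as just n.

Build G(s[:k]) for k = 1..15, string s = red blue red blue red red blue blue blue red red red red red blue.
G(r) = {  | 0 } => -1
G(rb) = { -1 | 0 } => -1/2
G(rbr) = { -1 | -1/2; 0 } => -3/4
G(rbrb) = { -1; -3/4 | -1/2; 0 } => -5/8
G(rbrbr) = { -1; -3/4 | -5/8; -1/2; 0 } => -11/16
G(rbrbrr) = { -1; -3/4 | -11/16; -5/8; -1/2; 0 } => -23/32
G(rbrbrrb) = { -1; -3/4; -23/32 | -11/16; -5/8; -1/2; 0 } => -45/64
G(rbrbrrbb) = { -1; -3/4; -23/32; -45/64 | -11/16; -5/8; -1/2; 0 } => -89/128
G(rbrbrrbbb) = { -1; -3/4; -23/32; -45/64; -89/128 | -11/16; -5/8; -1/2; 0 } => -177/256
G(rbrbrrbbbr) = { -1; -3/4; -23/32; -45/64; -89/128 | -177/256; -11/16; -5/8; -1/2; 0 } => -355/512
G(rbrbrrbbbrr) = { -1; -3/4; -23/32; -45/64; -89/128 | -355/512; -177/256; -11/16; -5/8; -1/2; 0 } => -711/1024
G(rbrbrrbbbrrr) = { -1; -3/4; -23/32; -45/64; -89/128 | -711/1024; -355/512; -177/256; -11/16; -5/8; -1/2; 0 } => -1423/2048
G(rbrbrrbbbrrrr) = { -1; -3/4; -23/32; -45/64; -89/128 | -1423/2048; -711/1024; -355/512; -177/256; -11/16; -5/8; -1/2; 0 } => -2847/4096
G(rbrbrrbbbrrrrr) = { -1; -3/4; -23/32; -45/64; -89/128 | -2847/4096; -1423/2048; -711/1024; -355/512; -177/256; -11/16; -5/8; -1/2; 0 } => -5695/8192
G(rbrbrrbbbrrrrrb) = { -1; -3/4; -23/32; -45/64; -89/128; -5695/8192 | -2847/4096; -1423/2048; -711/1024; -355/512; -177/256; -11/16; -5/8; -1/2; 0 } => -11389/16384

-11389/16384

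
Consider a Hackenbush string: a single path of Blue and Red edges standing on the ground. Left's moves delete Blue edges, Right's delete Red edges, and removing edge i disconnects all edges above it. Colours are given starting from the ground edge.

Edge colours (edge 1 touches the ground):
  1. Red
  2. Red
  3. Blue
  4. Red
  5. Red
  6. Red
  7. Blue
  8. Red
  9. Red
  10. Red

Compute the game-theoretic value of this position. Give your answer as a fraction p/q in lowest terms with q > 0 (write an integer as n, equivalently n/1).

-495/256

g_1 [R]  L=[none]  R=[0]  ⇒ -1
g_2 [RR]  L=[none]  R=[-1 0]  ⇒ -2
g_3 [RRB]  L=[-2]  R=[-1 0]  ⇒ -3/2
g_4 [RRBR]  L=[-2]  R=[-3/2 -1 0]  ⇒ -7/4
g_5 [RRBRR]  L=[-2]  R=[-7/4 -3/2 -1 0]  ⇒ -15/8
g_6 [RRBRRR]  L=[-2]  R=[-15/8 -7/4 -3/2 -1 0]  ⇒ -31/16
g_7 [RRBRRRB]  L=[-2 -31/16]  R=[-15/8 -7/4 -3/2 -1 0]  ⇒ -61/32
g_8 [RRBRRRBR]  L=[-2 -31/16]  R=[-61/32 -15/8 -7/4 -3/2 -1 0]  ⇒ -123/64
g_9 [RRBRRRBRR]  L=[-2 -31/16]  R=[-123/64 -61/32 -15/8 -7/4 -3/2 -1 0]  ⇒ -247/128
g_10 [RRBRRRBRRR]  L=[-2 -31/16]  R=[-247/128 -123/64 -61/32 -15/8 -7/4 -3/2 -1 0]  ⇒ -495/256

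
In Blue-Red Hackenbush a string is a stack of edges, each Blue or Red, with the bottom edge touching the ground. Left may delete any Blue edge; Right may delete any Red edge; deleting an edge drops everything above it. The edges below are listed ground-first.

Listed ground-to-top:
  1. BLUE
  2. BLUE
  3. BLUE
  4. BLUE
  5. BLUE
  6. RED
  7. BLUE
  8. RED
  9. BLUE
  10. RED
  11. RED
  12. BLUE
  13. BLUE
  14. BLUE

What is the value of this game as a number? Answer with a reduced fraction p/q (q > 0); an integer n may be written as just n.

2383/512

Build G(s[:k]) for k = 1..14, string s = BLUE BLUE BLUE BLUE BLUE RED BLUE RED BLUE RED RED BLUE BLUE BLUE.
edge 1 of 14 (BLUE): { 0 | — } -> 1
edge 2 of 14 (BLUE): { 0,1 | — } -> 2
edge 3 of 14 (BLUE): { 0,1,2 | — } -> 3
edge 4 of 14 (BLUE): { 0,1,2,3 | — } -> 4
edge 5 of 14 (BLUE): { 0,1,2,3,4 | — } -> 5
edge 6 of 14 (RED): { 0,1,2,3,4 | 5 } -> 9/2
edge 7 of 14 (BLUE): { 0,1,2,3,4,9/2 | 5 } -> 19/4
edge 8 of 14 (RED): { 0,1,2,3,4,9/2 | 19/4,5 } -> 37/8
edge 9 of 14 (BLUE): { 0,1,2,3,4,9/2,37/8 | 19/4,5 } -> 75/16
edge 10 of 14 (RED): { 0,1,2,3,4,9/2,37/8 | 75/16,19/4,5 } -> 149/32
edge 11 of 14 (RED): { 0,1,2,3,4,9/2,37/8 | 149/32,75/16,19/4,5 } -> 297/64
edge 12 of 14 (BLUE): { 0,1,2,3,4,9/2,37/8,297/64 | 149/32,75/16,19/4,5 } -> 595/128
edge 13 of 14 (BLUE): { 0,1,2,3,4,9/2,37/8,297/64,595/128 | 149/32,75/16,19/4,5 } -> 1191/256
edge 14 of 14 (BLUE): { 0,1,2,3,4,9/2,37/8,297/64,595/128,1191/256 | 149/32,75/16,19/4,5 } -> 2383/512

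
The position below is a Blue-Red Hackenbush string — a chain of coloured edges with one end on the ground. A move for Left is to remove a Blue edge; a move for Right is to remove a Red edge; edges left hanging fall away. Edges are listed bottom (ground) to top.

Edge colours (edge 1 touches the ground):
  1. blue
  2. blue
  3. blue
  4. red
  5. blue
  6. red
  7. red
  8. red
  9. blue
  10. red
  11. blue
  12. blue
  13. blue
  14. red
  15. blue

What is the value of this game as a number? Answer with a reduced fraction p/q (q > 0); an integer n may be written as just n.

step 1: add blue to get b; options L={ 0 } R={ none } = 1
step 2: add blue to get bb; options L={ 0 1 } R={ none } = 2
step 3: add blue to get bbb; options L={ 0 1 2 } R={ none } = 3
step 4: add red to get bbbr; options L={ 0 1 2 } R={ 3 } = 5/2
step 5: add blue to get bbbrb; options L={ 0 1 2 5/2 } R={ 3 } = 11/4
step 6: add red to get bbbrbr; options L={ 0 1 2 5/2 } R={ 11/4 3 } = 21/8
step 7: add red to get bbbrbrr; options L={ 0 1 2 5/2 } R={ 21/8 11/4 3 } = 41/16
step 8: add red to get bbbrbrrr; options L={ 0 1 2 5/2 } R={ 41/16 21/8 11/4 3 } = 81/32
step 9: add blue to get bbbrbrrrb; options L={ 0 1 2 5/2 81/32 } R={ 41/16 21/8 11/4 3 } = 163/64
step 10: add red to get bbbrbrrrbr; options L={ 0 1 2 5/2 81/32 } R={ 163/64 41/16 21/8 11/4 3 } = 325/128
step 11: add blue to get bbbrbrrrbrb; options L={ 0 1 2 5/2 81/32 325/128 } R={ 163/64 41/16 21/8 11/4 3 } = 651/256
step 12: add blue to get bbbrbrrrbrbb; options L={ 0 1 2 5/2 81/32 325/128 651/256 } R={ 163/64 41/16 21/8 11/4 3 } = 1303/512
step 13: add blue to get bbbrbrrrbrbbb; options L={ 0 1 2 5/2 81/32 325/128 651/256 1303/512 } R={ 163/64 41/16 21/8 11/4 3 } = 2607/1024
step 14: add red to get bbbrbrrrbrbbbr; options L={ 0 1 2 5/2 81/32 325/128 651/256 1303/512 } R={ 2607/1024 163/64 41/16 21/8 11/4 3 } = 5213/2048
step 15: add blue to get bbbrbrrrbrbbbrb; options L={ 0 1 2 5/2 81/32 325/128 651/256 1303/512 5213/2048 } R={ 2607/1024 163/64 41/16 21/8 11/4 3 } = 10427/4096

10427/4096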